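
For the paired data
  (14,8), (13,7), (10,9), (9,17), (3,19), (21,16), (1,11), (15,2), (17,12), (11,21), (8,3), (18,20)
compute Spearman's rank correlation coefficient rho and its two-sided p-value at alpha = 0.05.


Step 1: Rank x and y separately (midranks; no ties here).
rank(x): 14->8, 13->7, 10->5, 9->4, 3->2, 21->12, 1->1, 15->9, 17->10, 11->6, 8->3, 18->11
rank(y): 8->4, 7->3, 9->5, 17->9, 19->10, 16->8, 11->6, 2->1, 12->7, 21->12, 3->2, 20->11
Step 2: d_i = R_x(i) - R_y(i); compute d_i^2.
  (8-4)^2=16, (7-3)^2=16, (5-5)^2=0, (4-9)^2=25, (2-10)^2=64, (12-8)^2=16, (1-6)^2=25, (9-1)^2=64, (10-7)^2=9, (6-12)^2=36, (3-2)^2=1, (11-11)^2=0
sum(d^2) = 272.
Step 3: rho = 1 - 6*272 / (12*(12^2 - 1)) = 1 - 1632/1716 = 0.048951.
Step 4: Under H0, t = rho * sqrt((n-2)/(1-rho^2)) = 0.1550 ~ t(10).
Step 5: Two-sided p-value from the t-distribution with 10 df = 0.879919.
Step 6: alpha = 0.05. fail to reject H0.

rho = 0.0490, p = 0.879919, fail to reject H0 at alpha = 0.05.


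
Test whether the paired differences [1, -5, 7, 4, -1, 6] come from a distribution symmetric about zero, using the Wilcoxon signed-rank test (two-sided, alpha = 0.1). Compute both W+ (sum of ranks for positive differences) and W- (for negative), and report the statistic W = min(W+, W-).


Step 1: Drop any zero differences (none here) and take |d_i|.
|d| = [1, 5, 7, 4, 1, 6]
Step 2: Midrank |d_i| (ties get averaged ranks).
ranks: |1|->1.5, |5|->4, |7|->6, |4|->3, |1|->1.5, |6|->5
Step 3: Attach original signs; sum ranks with positive sign and with negative sign.
W+ = 1.5 + 6 + 3 + 5 = 15.5
W- = 4 + 1.5 = 5.5
(Check: W+ + W- = 21 should equal n(n+1)/2 = 21.)
Step 4: Test statistic W = min(W+, W-) = 5.5.
Step 5: Ties in |d|, so use the tie-corrected normal approximation.
        E[W] = n(n+1)/4 = 6*7/4 = 10.5.
        Tie groups: |d|=1 (t=2); sum(t^3 - t) = 6.
        Var[W] = n(n+1)(2n+1)/24 - sum(t^3-t)/48 = 546/24 - 6/48 = 22.625.
        z = (W - E[W]) / sqrt(Var[W]) = (5.5 - 10.5) / 4.7566 = -1.0512.
        Two-sided p = 2*Phi(z) = 0.293177.
Step 6: alpha = 0.1. fail to reject H0.

W+ = 15.5, W- = 5.5, W = min = 5.5, p = 0.293177, fail to reject H0.


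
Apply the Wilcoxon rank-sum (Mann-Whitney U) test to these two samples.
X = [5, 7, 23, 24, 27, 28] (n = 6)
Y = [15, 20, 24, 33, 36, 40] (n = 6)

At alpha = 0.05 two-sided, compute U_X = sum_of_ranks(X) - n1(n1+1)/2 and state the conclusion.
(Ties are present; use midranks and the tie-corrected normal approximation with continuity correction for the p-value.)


Step 1: Combine and sort all 12 observations; assign midranks.
sorted (value, group): (5,X), (7,X), (15,Y), (20,Y), (23,X), (24,X), (24,Y), (27,X), (28,X), (33,Y), (36,Y), (40,Y)
ranks: 5->1, 7->2, 15->3, 20->4, 23->5, 24->6.5, 24->6.5, 27->8, 28->9, 33->10, 36->11, 40->12
Step 2: Rank sum for X: R1 = 1 + 2 + 5 + 6.5 + 8 + 9 = 31.5.
Step 3: U_X = R1 - n1(n1+1)/2 = 31.5 - 6*7/2 = 31.5 - 21 = 10.5.
       U_Y = n1*n2 - U_X = 36 - 10.5 = 25.5.
Step 4: Ties are present, so use the tie-corrected normal approximation (with continuity correction) for the p-value.
Step 5: p-value = 0.261496; compare to alpha = 0.05. fail to reject H0.

U_X = 10.5, p = 0.261496, fail to reject H0 at alpha = 0.05.


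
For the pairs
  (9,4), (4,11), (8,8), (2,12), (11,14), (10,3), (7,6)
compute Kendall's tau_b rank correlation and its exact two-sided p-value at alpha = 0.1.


Step 1: Enumerate the 21 unordered pairs (i,j) with i<j and classify each by sign(x_j-x_i) * sign(y_j-y_i).
  (1,2):dx=-5,dy=+7->D; (1,3):dx=-1,dy=+4->D; (1,4):dx=-7,dy=+8->D; (1,5):dx=+2,dy=+10->C
  (1,6):dx=+1,dy=-1->D; (1,7):dx=-2,dy=+2->D; (2,3):dx=+4,dy=-3->D; (2,4):dx=-2,dy=+1->D
  (2,5):dx=+7,dy=+3->C; (2,6):dx=+6,dy=-8->D; (2,7):dx=+3,dy=-5->D; (3,4):dx=-6,dy=+4->D
  (3,5):dx=+3,dy=+6->C; (3,6):dx=+2,dy=-5->D; (3,7):dx=-1,dy=-2->C; (4,5):dx=+9,dy=+2->C
  (4,6):dx=+8,dy=-9->D; (4,7):dx=+5,dy=-6->D; (5,6):dx=-1,dy=-11->C; (5,7):dx=-4,dy=-8->C
  (6,7):dx=-3,dy=+3->D
Step 2: C = 7, D = 14, total pairs = 21.
Step 3: tau = (C - D)/(n(n-1)/2) = (7 - 14)/21 = -0.333333.
Step 4: Exact two-sided p-value (enumerate n! = 5040 permutations of y under H0): p = 0.381349.
Step 5: alpha = 0.1. fail to reject H0.

tau_b = -0.3333 (C=7, D=14), p = 0.381349, fail to reject H0.


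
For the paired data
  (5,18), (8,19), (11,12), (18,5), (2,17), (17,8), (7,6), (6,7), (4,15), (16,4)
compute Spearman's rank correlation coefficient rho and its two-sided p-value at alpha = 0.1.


Step 1: Rank x and y separately (midranks; no ties here).
rank(x): 5->3, 8->6, 11->7, 18->10, 2->1, 17->9, 7->5, 6->4, 4->2, 16->8
rank(y): 18->9, 19->10, 12->6, 5->2, 17->8, 8->5, 6->3, 7->4, 15->7, 4->1
Step 2: d_i = R_x(i) - R_y(i); compute d_i^2.
  (3-9)^2=36, (6-10)^2=16, (7-6)^2=1, (10-2)^2=64, (1-8)^2=49, (9-5)^2=16, (5-3)^2=4, (4-4)^2=0, (2-7)^2=25, (8-1)^2=49
sum(d^2) = 260.
Step 3: rho = 1 - 6*260 / (10*(10^2 - 1)) = 1 - 1560/990 = -0.575758.
Step 4: Under H0, t = rho * sqrt((n-2)/(1-rho^2)) = -1.9917 ~ t(8).
Step 5: Two-sided p-value from the t-distribution with 8 df = 0.081553.
Step 6: alpha = 0.1. reject H0.

rho = -0.5758, p = 0.081553, reject H0 at alpha = 0.1.


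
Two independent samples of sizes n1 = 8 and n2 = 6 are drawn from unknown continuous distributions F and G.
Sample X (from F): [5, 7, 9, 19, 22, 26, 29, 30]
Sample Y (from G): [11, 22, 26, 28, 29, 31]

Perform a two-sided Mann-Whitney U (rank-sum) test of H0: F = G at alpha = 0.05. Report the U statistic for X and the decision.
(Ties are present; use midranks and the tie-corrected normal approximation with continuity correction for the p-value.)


Step 1: Combine and sort all 14 observations; assign midranks.
sorted (value, group): (5,X), (7,X), (9,X), (11,Y), (19,X), (22,X), (22,Y), (26,X), (26,Y), (28,Y), (29,X), (29,Y), (30,X), (31,Y)
ranks: 5->1, 7->2, 9->3, 11->4, 19->5, 22->6.5, 22->6.5, 26->8.5, 26->8.5, 28->10, 29->11.5, 29->11.5, 30->13, 31->14
Step 2: Rank sum for X: R1 = 1 + 2 + 3 + 5 + 6.5 + 8.5 + 11.5 + 13 = 50.5.
Step 3: U_X = R1 - n1(n1+1)/2 = 50.5 - 8*9/2 = 50.5 - 36 = 14.5.
       U_Y = n1*n2 - U_X = 48 - 14.5 = 33.5.
Step 4: Ties are present, so use the tie-corrected normal approximation (with continuity correction) for the p-value.
Step 5: p-value = 0.243718; compare to alpha = 0.05. fail to reject H0.

U_X = 14.5, p = 0.243718, fail to reject H0 at alpha = 0.05.


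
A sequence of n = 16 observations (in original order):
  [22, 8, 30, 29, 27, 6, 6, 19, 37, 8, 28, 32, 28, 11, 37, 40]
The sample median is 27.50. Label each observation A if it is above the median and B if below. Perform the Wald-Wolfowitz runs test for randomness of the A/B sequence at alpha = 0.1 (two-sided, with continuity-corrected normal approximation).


Step 1: Compute median = 27.50; label A = above, B = below.
Labels in order: BBAABBBBABAAABAA  (n_A = 8, n_B = 8)
Step 2: Count runs R = 8.
Step 3: Under H0 (random ordering), E[R] = 2*n_A*n_B/(n_A+n_B) + 1 = 2*8*8/16 + 1 = 9.0000.
        Var[R] = 2*n_A*n_B*(2*n_A*n_B - n_A - n_B) / ((n_A+n_B)^2 * (n_A+n_B-1)) = 14336/3840 = 3.7333.
        SD[R] = 1.9322.
Step 4: Continuity-corrected z = (R + 0.5 - E[R]) / SD[R] = (8 + 0.5 - 9.0000) / 1.9322 = -0.2588.
Step 5: Two-sided p-value via normal approximation = 2*(1 - Phi(|z|)) = 0.795809.
Step 6: alpha = 0.1. fail to reject H0.

R = 8, z = -0.2588, p = 0.795809, fail to reject H0.


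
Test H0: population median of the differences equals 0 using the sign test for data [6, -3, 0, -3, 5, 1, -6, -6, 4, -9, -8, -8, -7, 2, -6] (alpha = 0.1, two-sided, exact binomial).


Step 1: Discard zero differences. Original n = 15; n_eff = number of nonzero differences = 14.
Nonzero differences (with sign): +6, -3, -3, +5, +1, -6, -6, +4, -9, -8, -8, -7, +2, -6
Step 2: Count signs: positive = 5, negative = 9.
Step 3: Under H0: P(positive) = 0.5, so the number of positives S ~ Bin(14, 0.5).
Step 4: Two-sided exact p-value = sum of Bin(14,0.5) probabilities at or below the observed probability = 0.423950.
Step 5: alpha = 0.1. fail to reject H0.

n_eff = 14, pos = 5, neg = 9, p = 0.423950, fail to reject H0.


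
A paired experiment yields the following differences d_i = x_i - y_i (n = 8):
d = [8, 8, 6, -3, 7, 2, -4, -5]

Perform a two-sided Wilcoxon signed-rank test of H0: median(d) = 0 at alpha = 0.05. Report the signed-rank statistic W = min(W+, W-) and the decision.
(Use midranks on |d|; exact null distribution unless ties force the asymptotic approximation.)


Step 1: Drop any zero differences (none here) and take |d_i|.
|d| = [8, 8, 6, 3, 7, 2, 4, 5]
Step 2: Midrank |d_i| (ties get averaged ranks).
ranks: |8|->7.5, |8|->7.5, |6|->5, |3|->2, |7|->6, |2|->1, |4|->3, |5|->4
Step 3: Attach original signs; sum ranks with positive sign and with negative sign.
W+ = 7.5 + 7.5 + 5 + 6 + 1 = 27
W- = 2 + 3 + 4 = 9
(Check: W+ + W- = 36 should equal n(n+1)/2 = 36.)
Step 4: Test statistic W = min(W+, W-) = 9.
Step 5: Ties in |d|, so use the tie-corrected normal approximation.
        E[W] = n(n+1)/4 = 8*9/4 = 18.
        Tie groups: |d|=8 (t=2); sum(t^3 - t) = 6.
        Var[W] = n(n+1)(2n+1)/24 - sum(t^3-t)/48 = 1224/24 - 6/48 = 50.875.
        z = (W - E[W]) / sqrt(Var[W]) = (9 - 18) / 7.1327 = -1.2618.
        Two-sided p = 2*Phi(z) = 0.207021.
Step 6: alpha = 0.05. fail to reject H0.

W+ = 27, W- = 9, W = min = 9, p = 0.207021, fail to reject H0.


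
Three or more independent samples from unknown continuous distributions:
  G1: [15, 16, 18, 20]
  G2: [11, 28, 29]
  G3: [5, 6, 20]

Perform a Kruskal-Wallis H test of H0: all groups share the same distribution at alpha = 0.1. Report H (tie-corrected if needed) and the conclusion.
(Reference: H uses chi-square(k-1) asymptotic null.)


Step 1: Combine all N = 10 observations and assign midranks.
sorted (value, group, rank): (5,G3,1), (6,G3,2), (11,G2,3), (15,G1,4), (16,G1,5), (18,G1,6), (20,G1,7.5), (20,G3,7.5), (28,G2,9), (29,G2,10)
Step 2: Sum ranks within each group.
R_1 = 22.5 (n_1 = 4)
R_2 = 22 (n_2 = 3)
R_3 = 10.5 (n_3 = 3)
Step 3: H = 12/(N(N+1)) * sum(R_i^2/n_i) - 3(N+1)
     = 12/(10*11) * (22.5^2/4 + 22^2/3 + 10.5^2/3) - 3*11
     = 0.109091 * 324.646 - 33
     = 2.415909.
Step 4: Ties present; correction factor C = 1 - 6/(10^3 - 10) = 0.993939. Corrected H = 2.415909 / 0.993939 = 2.430640.
Step 5: Under H0, H ~ chi^2(2); p-value = 0.296615.
Step 6: alpha = 0.1. fail to reject H0.

H = 2.4306, df = 2, p = 0.296615, fail to reject H0.


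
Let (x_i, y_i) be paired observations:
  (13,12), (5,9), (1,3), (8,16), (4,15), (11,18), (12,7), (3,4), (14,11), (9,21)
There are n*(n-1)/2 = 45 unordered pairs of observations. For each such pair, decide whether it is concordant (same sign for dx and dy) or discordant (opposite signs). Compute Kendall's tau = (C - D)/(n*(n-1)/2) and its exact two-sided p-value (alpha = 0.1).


Step 1: Enumerate the 45 unordered pairs (i,j) with i<j and classify each by sign(x_j-x_i) * sign(y_j-y_i).
  (1,2):dx=-8,dy=-3->C; (1,3):dx=-12,dy=-9->C; (1,4):dx=-5,dy=+4->D; (1,5):dx=-9,dy=+3->D
  (1,6):dx=-2,dy=+6->D; (1,7):dx=-1,dy=-5->C; (1,8):dx=-10,dy=-8->C; (1,9):dx=+1,dy=-1->D
  (1,10):dx=-4,dy=+9->D; (2,3):dx=-4,dy=-6->C; (2,4):dx=+3,dy=+7->C; (2,5):dx=-1,dy=+6->D
  (2,6):dx=+6,dy=+9->C; (2,7):dx=+7,dy=-2->D; (2,8):dx=-2,dy=-5->C; (2,9):dx=+9,dy=+2->C
  (2,10):dx=+4,dy=+12->C; (3,4):dx=+7,dy=+13->C; (3,5):dx=+3,dy=+12->C; (3,6):dx=+10,dy=+15->C
  (3,7):dx=+11,dy=+4->C; (3,8):dx=+2,dy=+1->C; (3,9):dx=+13,dy=+8->C; (3,10):dx=+8,dy=+18->C
  (4,5):dx=-4,dy=-1->C; (4,6):dx=+3,dy=+2->C; (4,7):dx=+4,dy=-9->D; (4,8):dx=-5,dy=-12->C
  (4,9):dx=+6,dy=-5->D; (4,10):dx=+1,dy=+5->C; (5,6):dx=+7,dy=+3->C; (5,7):dx=+8,dy=-8->D
  (5,8):dx=-1,dy=-11->C; (5,9):dx=+10,dy=-4->D; (5,10):dx=+5,dy=+6->C; (6,7):dx=+1,dy=-11->D
  (6,8):dx=-8,dy=-14->C; (6,9):dx=+3,dy=-7->D; (6,10):dx=-2,dy=+3->D; (7,8):dx=-9,dy=-3->C
  (7,9):dx=+2,dy=+4->C; (7,10):dx=-3,dy=+14->D; (8,9):dx=+11,dy=+7->C; (8,10):dx=+6,dy=+17->C
  (9,10):dx=-5,dy=+10->D
Step 2: C = 29, D = 16, total pairs = 45.
Step 3: tau = (C - D)/(n(n-1)/2) = (29 - 16)/45 = 0.288889.
Step 4: Exact two-sided p-value (enumerate n! = 3628800 permutations of y under H0): p = 0.291248.
Step 5: alpha = 0.1. fail to reject H0.

tau_b = 0.2889 (C=29, D=16), p = 0.291248, fail to reject H0.


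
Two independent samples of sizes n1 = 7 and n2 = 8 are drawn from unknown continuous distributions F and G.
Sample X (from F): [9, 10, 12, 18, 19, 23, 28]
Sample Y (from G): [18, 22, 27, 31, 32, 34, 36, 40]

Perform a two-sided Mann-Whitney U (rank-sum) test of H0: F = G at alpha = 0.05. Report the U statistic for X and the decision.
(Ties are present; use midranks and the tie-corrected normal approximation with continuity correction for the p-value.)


Step 1: Combine and sort all 15 observations; assign midranks.
sorted (value, group): (9,X), (10,X), (12,X), (18,X), (18,Y), (19,X), (22,Y), (23,X), (27,Y), (28,X), (31,Y), (32,Y), (34,Y), (36,Y), (40,Y)
ranks: 9->1, 10->2, 12->3, 18->4.5, 18->4.5, 19->6, 22->7, 23->8, 27->9, 28->10, 31->11, 32->12, 34->13, 36->14, 40->15
Step 2: Rank sum for X: R1 = 1 + 2 + 3 + 4.5 + 6 + 8 + 10 = 34.5.
Step 3: U_X = R1 - n1(n1+1)/2 = 34.5 - 7*8/2 = 34.5 - 28 = 6.5.
       U_Y = n1*n2 - U_X = 56 - 6.5 = 49.5.
Step 4: Ties are present, so use the tie-corrected normal approximation (with continuity correction) for the p-value.
Step 5: p-value = 0.014997; compare to alpha = 0.05. reject H0.

U_X = 6.5, p = 0.014997, reject H0 at alpha = 0.05.


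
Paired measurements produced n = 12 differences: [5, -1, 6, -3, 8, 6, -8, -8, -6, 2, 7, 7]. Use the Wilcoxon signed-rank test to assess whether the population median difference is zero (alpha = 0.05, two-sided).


Step 1: Drop any zero differences (none here) and take |d_i|.
|d| = [5, 1, 6, 3, 8, 6, 8, 8, 6, 2, 7, 7]
Step 2: Midrank |d_i| (ties get averaged ranks).
ranks: |5|->4, |1|->1, |6|->6, |3|->3, |8|->11, |6|->6, |8|->11, |8|->11, |6|->6, |2|->2, |7|->8.5, |7|->8.5
Step 3: Attach original signs; sum ranks with positive sign and with negative sign.
W+ = 4 + 6 + 11 + 6 + 2 + 8.5 + 8.5 = 46
W- = 1 + 3 + 11 + 11 + 6 = 32
(Check: W+ + W- = 78 should equal n(n+1)/2 = 78.)
Step 4: Test statistic W = min(W+, W-) = 32.
Step 5: Ties in |d|, so use the tie-corrected normal approximation.
        E[W] = n(n+1)/4 = 12*13/4 = 39.
        Tie groups: |d|=6 (t=3), |d|=7 (t=2), |d|=8 (t=3); sum(t^3 - t) = 54.
        Var[W] = n(n+1)(2n+1)/24 - sum(t^3-t)/48 = 3900/24 - 54/48 = 161.375.
        z = (W - E[W]) / sqrt(Var[W]) = (32 - 39) / 12.7033 = -0.5510.
        Two-sided p = 2*Phi(z) = 0.581609.
Step 6: alpha = 0.05. fail to reject H0.

W+ = 46, W- = 32, W = min = 32, p = 0.581609, fail to reject H0.


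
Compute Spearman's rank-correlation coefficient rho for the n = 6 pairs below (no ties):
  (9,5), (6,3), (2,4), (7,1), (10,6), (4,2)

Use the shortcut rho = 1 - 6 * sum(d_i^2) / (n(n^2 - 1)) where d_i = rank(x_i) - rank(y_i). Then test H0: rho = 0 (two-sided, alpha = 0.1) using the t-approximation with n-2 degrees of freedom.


Step 1: Rank x and y separately (midranks; no ties here).
rank(x): 9->5, 6->3, 2->1, 7->4, 10->6, 4->2
rank(y): 5->5, 3->3, 4->4, 1->1, 6->6, 2->2
Step 2: d_i = R_x(i) - R_y(i); compute d_i^2.
  (5-5)^2=0, (3-3)^2=0, (1-4)^2=9, (4-1)^2=9, (6-6)^2=0, (2-2)^2=0
sum(d^2) = 18.
Step 3: rho = 1 - 6*18 / (6*(6^2 - 1)) = 1 - 108/210 = 0.485714.
Step 4: Under H0, t = rho * sqrt((n-2)/(1-rho^2)) = 1.1113 ~ t(4).
Step 5: Two-sided p-value from the t-distribution with 4 df = 0.328723.
Step 6: alpha = 0.1. fail to reject H0.

rho = 0.4857, p = 0.328723, fail to reject H0 at alpha = 0.1.


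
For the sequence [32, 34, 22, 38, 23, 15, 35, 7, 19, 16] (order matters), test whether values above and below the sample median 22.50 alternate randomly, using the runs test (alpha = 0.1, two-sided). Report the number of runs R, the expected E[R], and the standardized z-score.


Step 1: Compute median = 22.50; label A = above, B = below.
Labels in order: AABAABABBB  (n_A = 5, n_B = 5)
Step 2: Count runs R = 6.
Step 3: Under H0 (random ordering), E[R] = 2*n_A*n_B/(n_A+n_B) + 1 = 2*5*5/10 + 1 = 6.0000.
        Var[R] = 2*n_A*n_B*(2*n_A*n_B - n_A - n_B) / ((n_A+n_B)^2 * (n_A+n_B-1)) = 2000/900 = 2.2222.
        SD[R] = 1.4907.
Step 4: R = E[R], so z = 0 with no continuity correction.
Step 5: Two-sided p-value via normal approximation = 2*(1 - Phi(|z|)) = 1.000000.
Step 6: alpha = 0.1. fail to reject H0.

R = 6, z = 0.0000, p = 1.000000, fail to reject H0.


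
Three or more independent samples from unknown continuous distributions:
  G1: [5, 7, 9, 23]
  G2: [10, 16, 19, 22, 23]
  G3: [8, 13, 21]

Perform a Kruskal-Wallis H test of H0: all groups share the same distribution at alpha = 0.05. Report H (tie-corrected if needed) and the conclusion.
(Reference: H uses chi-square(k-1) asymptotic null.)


Step 1: Combine all N = 12 observations and assign midranks.
sorted (value, group, rank): (5,G1,1), (7,G1,2), (8,G3,3), (9,G1,4), (10,G2,5), (13,G3,6), (16,G2,7), (19,G2,8), (21,G3,9), (22,G2,10), (23,G1,11.5), (23,G2,11.5)
Step 2: Sum ranks within each group.
R_1 = 18.5 (n_1 = 4)
R_2 = 41.5 (n_2 = 5)
R_3 = 18 (n_3 = 3)
Step 3: H = 12/(N(N+1)) * sum(R_i^2/n_i) - 3(N+1)
     = 12/(12*13) * (18.5^2/4 + 41.5^2/5 + 18^2/3) - 3*13
     = 0.076923 * 538.013 - 39
     = 2.385577.
Step 4: Ties present; correction factor C = 1 - 6/(12^3 - 12) = 0.996503. Corrected H = 2.385577 / 0.996503 = 2.393947.
Step 5: Under H0, H ~ chi^2(2); p-value = 0.302107.
Step 6: alpha = 0.05. fail to reject H0.

H = 2.3939, df = 2, p = 0.302107, fail to reject H0.


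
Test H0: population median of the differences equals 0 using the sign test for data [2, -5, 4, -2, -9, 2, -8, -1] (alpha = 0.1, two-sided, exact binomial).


Step 1: Discard zero differences. Original n = 8; n_eff = number of nonzero differences = 8.
Nonzero differences (with sign): +2, -5, +4, -2, -9, +2, -8, -1
Step 2: Count signs: positive = 3, negative = 5.
Step 3: Under H0: P(positive) = 0.5, so the number of positives S ~ Bin(8, 0.5).
Step 4: Two-sided exact p-value = sum of Bin(8,0.5) probabilities at or below the observed probability = 0.726562.
Step 5: alpha = 0.1. fail to reject H0.

n_eff = 8, pos = 3, neg = 5, p = 0.726562, fail to reject H0.


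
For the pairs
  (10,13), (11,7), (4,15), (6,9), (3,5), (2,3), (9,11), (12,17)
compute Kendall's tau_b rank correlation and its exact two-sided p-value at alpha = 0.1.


Step 1: Enumerate the 28 unordered pairs (i,j) with i<j and classify each by sign(x_j-x_i) * sign(y_j-y_i).
  (1,2):dx=+1,dy=-6->D; (1,3):dx=-6,dy=+2->D; (1,4):dx=-4,dy=-4->C; (1,5):dx=-7,dy=-8->C
  (1,6):dx=-8,dy=-10->C; (1,7):dx=-1,dy=-2->C; (1,8):dx=+2,dy=+4->C; (2,3):dx=-7,dy=+8->D
  (2,4):dx=-5,dy=+2->D; (2,5):dx=-8,dy=-2->C; (2,6):dx=-9,dy=-4->C; (2,7):dx=-2,dy=+4->D
  (2,8):dx=+1,dy=+10->C; (3,4):dx=+2,dy=-6->D; (3,5):dx=-1,dy=-10->C; (3,6):dx=-2,dy=-12->C
  (3,7):dx=+5,dy=-4->D; (3,8):dx=+8,dy=+2->C; (4,5):dx=-3,dy=-4->C; (4,6):dx=-4,dy=-6->C
  (4,7):dx=+3,dy=+2->C; (4,8):dx=+6,dy=+8->C; (5,6):dx=-1,dy=-2->C; (5,7):dx=+6,dy=+6->C
  (5,8):dx=+9,dy=+12->C; (6,7):dx=+7,dy=+8->C; (6,8):dx=+10,dy=+14->C; (7,8):dx=+3,dy=+6->C
Step 2: C = 21, D = 7, total pairs = 28.
Step 3: tau = (C - D)/(n(n-1)/2) = (21 - 7)/28 = 0.500000.
Step 4: Exact two-sided p-value (enumerate n! = 40320 permutations of y under H0): p = 0.108681.
Step 5: alpha = 0.1. fail to reject H0.

tau_b = 0.5000 (C=21, D=7), p = 0.108681, fail to reject H0.


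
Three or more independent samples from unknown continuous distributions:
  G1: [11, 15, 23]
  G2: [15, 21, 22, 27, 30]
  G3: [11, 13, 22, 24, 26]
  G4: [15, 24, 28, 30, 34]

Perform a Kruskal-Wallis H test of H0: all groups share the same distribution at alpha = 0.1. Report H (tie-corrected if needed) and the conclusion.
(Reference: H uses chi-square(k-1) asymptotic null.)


Step 1: Combine all N = 18 observations and assign midranks.
sorted (value, group, rank): (11,G1,1.5), (11,G3,1.5), (13,G3,3), (15,G1,5), (15,G2,5), (15,G4,5), (21,G2,7), (22,G2,8.5), (22,G3,8.5), (23,G1,10), (24,G3,11.5), (24,G4,11.5), (26,G3,13), (27,G2,14), (28,G4,15), (30,G2,16.5), (30,G4,16.5), (34,G4,18)
Step 2: Sum ranks within each group.
R_1 = 16.5 (n_1 = 3)
R_2 = 51 (n_2 = 5)
R_3 = 37.5 (n_3 = 5)
R_4 = 66 (n_4 = 5)
Step 3: H = 12/(N(N+1)) * sum(R_i^2/n_i) - 3(N+1)
     = 12/(18*19) * (16.5^2/3 + 51^2/5 + 37.5^2/5 + 66^2/5) - 3*19
     = 0.035088 * 1763.4 - 57
     = 4.873684.
Step 4: Ties present; correction factor C = 1 - 48/(18^3 - 18) = 0.991744. Corrected H = 4.873684 / 0.991744 = 4.914256.
Step 5: Under H0, H ~ chi^2(3); p-value = 0.178184.
Step 6: alpha = 0.1. fail to reject H0.

H = 4.9143, df = 3, p = 0.178184, fail to reject H0.


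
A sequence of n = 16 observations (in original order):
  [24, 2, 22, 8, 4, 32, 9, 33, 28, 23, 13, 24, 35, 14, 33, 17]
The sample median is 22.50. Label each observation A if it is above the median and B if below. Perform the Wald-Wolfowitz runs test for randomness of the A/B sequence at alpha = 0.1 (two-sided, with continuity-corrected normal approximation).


Step 1: Compute median = 22.50; label A = above, B = below.
Labels in order: ABBBBABAAABAABAB  (n_A = 8, n_B = 8)
Step 2: Count runs R = 10.
Step 3: Under H0 (random ordering), E[R] = 2*n_A*n_B/(n_A+n_B) + 1 = 2*8*8/16 + 1 = 9.0000.
        Var[R] = 2*n_A*n_B*(2*n_A*n_B - n_A - n_B) / ((n_A+n_B)^2 * (n_A+n_B-1)) = 14336/3840 = 3.7333.
        SD[R] = 1.9322.
Step 4: Continuity-corrected z = (R - 0.5 - E[R]) / SD[R] = (10 - 0.5 - 9.0000) / 1.9322 = 0.2588.
Step 5: Two-sided p-value via normal approximation = 2*(1 - Phi(|z|)) = 0.795809.
Step 6: alpha = 0.1. fail to reject H0.

R = 10, z = 0.2588, p = 0.795809, fail to reject H0.


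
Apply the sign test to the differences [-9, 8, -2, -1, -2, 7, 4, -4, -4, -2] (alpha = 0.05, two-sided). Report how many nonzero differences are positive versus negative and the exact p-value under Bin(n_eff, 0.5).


Step 1: Discard zero differences. Original n = 10; n_eff = number of nonzero differences = 10.
Nonzero differences (with sign): -9, +8, -2, -1, -2, +7, +4, -4, -4, -2
Step 2: Count signs: positive = 3, negative = 7.
Step 3: Under H0: P(positive) = 0.5, so the number of positives S ~ Bin(10, 0.5).
Step 4: Two-sided exact p-value = sum of Bin(10,0.5) probabilities at or below the observed probability = 0.343750.
Step 5: alpha = 0.05. fail to reject H0.

n_eff = 10, pos = 3, neg = 7, p = 0.343750, fail to reject H0.


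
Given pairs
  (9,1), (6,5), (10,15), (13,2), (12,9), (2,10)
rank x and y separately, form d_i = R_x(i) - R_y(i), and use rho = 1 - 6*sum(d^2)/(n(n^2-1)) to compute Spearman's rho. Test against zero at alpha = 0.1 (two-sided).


Step 1: Rank x and y separately (midranks; no ties here).
rank(x): 9->3, 6->2, 10->4, 13->6, 12->5, 2->1
rank(y): 1->1, 5->3, 15->6, 2->2, 9->4, 10->5
Step 2: d_i = R_x(i) - R_y(i); compute d_i^2.
  (3-1)^2=4, (2-3)^2=1, (4-6)^2=4, (6-2)^2=16, (5-4)^2=1, (1-5)^2=16
sum(d^2) = 42.
Step 3: rho = 1 - 6*42 / (6*(6^2 - 1)) = 1 - 252/210 = -0.200000.
Step 4: Under H0, t = rho * sqrt((n-2)/(1-rho^2)) = -0.4082 ~ t(4).
Step 5: Two-sided p-value from the t-distribution with 4 df = 0.704000.
Step 6: alpha = 0.1. fail to reject H0.

rho = -0.2000, p = 0.704000, fail to reject H0 at alpha = 0.1.


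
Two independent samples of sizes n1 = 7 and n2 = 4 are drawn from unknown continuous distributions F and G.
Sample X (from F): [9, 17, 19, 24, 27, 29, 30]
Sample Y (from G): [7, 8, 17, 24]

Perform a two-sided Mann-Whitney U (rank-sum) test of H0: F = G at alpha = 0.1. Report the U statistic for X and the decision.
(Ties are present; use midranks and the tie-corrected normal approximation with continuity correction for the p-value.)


Step 1: Combine and sort all 11 observations; assign midranks.
sorted (value, group): (7,Y), (8,Y), (9,X), (17,X), (17,Y), (19,X), (24,X), (24,Y), (27,X), (29,X), (30,X)
ranks: 7->1, 8->2, 9->3, 17->4.5, 17->4.5, 19->6, 24->7.5, 24->7.5, 27->9, 29->10, 30->11
Step 2: Rank sum for X: R1 = 3 + 4.5 + 6 + 7.5 + 9 + 10 + 11 = 51.
Step 3: U_X = R1 - n1(n1+1)/2 = 51 - 7*8/2 = 51 - 28 = 23.
       U_Y = n1*n2 - U_X = 28 - 23 = 5.
Step 4: Ties are present, so use the tie-corrected normal approximation (with continuity correction) for the p-value.
Step 5: p-value = 0.106592; compare to alpha = 0.1. fail to reject H0.

U_X = 23, p = 0.106592, fail to reject H0 at alpha = 0.1.


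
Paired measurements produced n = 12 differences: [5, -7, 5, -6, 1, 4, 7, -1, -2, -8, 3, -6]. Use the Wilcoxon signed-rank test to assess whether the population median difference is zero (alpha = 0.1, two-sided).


Step 1: Drop any zero differences (none here) and take |d_i|.
|d| = [5, 7, 5, 6, 1, 4, 7, 1, 2, 8, 3, 6]
Step 2: Midrank |d_i| (ties get averaged ranks).
ranks: |5|->6.5, |7|->10.5, |5|->6.5, |6|->8.5, |1|->1.5, |4|->5, |7|->10.5, |1|->1.5, |2|->3, |8|->12, |3|->4, |6|->8.5
Step 3: Attach original signs; sum ranks with positive sign and with negative sign.
W+ = 6.5 + 6.5 + 1.5 + 5 + 10.5 + 4 = 34
W- = 10.5 + 8.5 + 1.5 + 3 + 12 + 8.5 = 44
(Check: W+ + W- = 78 should equal n(n+1)/2 = 78.)
Step 4: Test statistic W = min(W+, W-) = 34.
Step 5: Ties in |d|, so use the tie-corrected normal approximation.
        E[W] = n(n+1)/4 = 12*13/4 = 39.
        Tie groups: |d|=1 (t=2), |d|=5 (t=2), |d|=6 (t=2), |d|=7 (t=2); sum(t^3 - t) = 24.
        Var[W] = n(n+1)(2n+1)/24 - sum(t^3-t)/48 = 3900/24 - 24/48 = 162.
        z = (W - E[W]) / sqrt(Var[W]) = (34 - 39) / 12.7279 = -0.3928.
        Two-sided p = 2*Phi(z) = 0.694440.
Step 6: alpha = 0.1. fail to reject H0.

W+ = 34, W- = 44, W = min = 34, p = 0.694440, fail to reject H0.


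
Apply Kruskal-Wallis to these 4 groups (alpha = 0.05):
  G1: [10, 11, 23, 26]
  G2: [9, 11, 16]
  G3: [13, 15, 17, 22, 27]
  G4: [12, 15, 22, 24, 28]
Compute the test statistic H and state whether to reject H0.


Step 1: Combine all N = 17 observations and assign midranks.
sorted (value, group, rank): (9,G2,1), (10,G1,2), (11,G1,3.5), (11,G2,3.5), (12,G4,5), (13,G3,6), (15,G3,7.5), (15,G4,7.5), (16,G2,9), (17,G3,10), (22,G3,11.5), (22,G4,11.5), (23,G1,13), (24,G4,14), (26,G1,15), (27,G3,16), (28,G4,17)
Step 2: Sum ranks within each group.
R_1 = 33.5 (n_1 = 4)
R_2 = 13.5 (n_2 = 3)
R_3 = 51 (n_3 = 5)
R_4 = 55 (n_4 = 5)
Step 3: H = 12/(N(N+1)) * sum(R_i^2/n_i) - 3(N+1)
     = 12/(17*18) * (33.5^2/4 + 13.5^2/3 + 51^2/5 + 55^2/5) - 3*18
     = 0.039216 * 1466.51 - 54
     = 3.510294.
Step 4: Ties present; correction factor C = 1 - 18/(17^3 - 17) = 0.996324. Corrected H = 3.510294 / 0.996324 = 3.523247.
Step 5: Under H0, H ~ chi^2(3); p-value = 0.317760.
Step 6: alpha = 0.05. fail to reject H0.

H = 3.5232, df = 3, p = 0.317760, fail to reject H0.


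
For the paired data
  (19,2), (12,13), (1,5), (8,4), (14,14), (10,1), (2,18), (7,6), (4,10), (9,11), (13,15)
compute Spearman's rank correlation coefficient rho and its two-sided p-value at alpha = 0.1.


Step 1: Rank x and y separately (midranks; no ties here).
rank(x): 19->11, 12->8, 1->1, 8->5, 14->10, 10->7, 2->2, 7->4, 4->3, 9->6, 13->9
rank(y): 2->2, 13->8, 5->4, 4->3, 14->9, 1->1, 18->11, 6->5, 10->6, 11->7, 15->10
Step 2: d_i = R_x(i) - R_y(i); compute d_i^2.
  (11-2)^2=81, (8-8)^2=0, (1-4)^2=9, (5-3)^2=4, (10-9)^2=1, (7-1)^2=36, (2-11)^2=81, (4-5)^2=1, (3-6)^2=9, (6-7)^2=1, (9-10)^2=1
sum(d^2) = 224.
Step 3: rho = 1 - 6*224 / (11*(11^2 - 1)) = 1 - 1344/1320 = -0.018182.
Step 4: Under H0, t = rho * sqrt((n-2)/(1-rho^2)) = -0.0546 ~ t(9).
Step 5: Two-sided p-value from the t-distribution with 9 df = 0.957685.
Step 6: alpha = 0.1. fail to reject H0.

rho = -0.0182, p = 0.957685, fail to reject H0 at alpha = 0.1.


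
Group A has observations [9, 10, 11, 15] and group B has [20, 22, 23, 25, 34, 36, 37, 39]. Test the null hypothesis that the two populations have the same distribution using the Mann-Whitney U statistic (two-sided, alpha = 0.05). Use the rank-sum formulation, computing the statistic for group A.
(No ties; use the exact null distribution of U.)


Step 1: Combine and sort all 12 observations; assign midranks.
sorted (value, group): (9,X), (10,X), (11,X), (15,X), (20,Y), (22,Y), (23,Y), (25,Y), (34,Y), (36,Y), (37,Y), (39,Y)
ranks: 9->1, 10->2, 11->3, 15->4, 20->5, 22->6, 23->7, 25->8, 34->9, 36->10, 37->11, 39->12
Step 2: Rank sum for X: R1 = 1 + 2 + 3 + 4 = 10.
Step 3: U_X = R1 - n1(n1+1)/2 = 10 - 4*5/2 = 10 - 10 = 0.
       U_Y = n1*n2 - U_X = 32 - 0 = 32.
Step 4: No ties, so the exact null distribution of U (based on enumerating the C(12,4) = 495 equally likely rank assignments) gives the two-sided p-value.
Step 5: p-value = 0.004040; compare to alpha = 0.05. reject H0.

U_X = 0, p = 0.004040, reject H0 at alpha = 0.05.


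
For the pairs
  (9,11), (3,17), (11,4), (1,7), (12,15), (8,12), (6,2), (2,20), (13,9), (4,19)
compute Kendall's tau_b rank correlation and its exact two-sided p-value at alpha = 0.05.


Step 1: Enumerate the 45 unordered pairs (i,j) with i<j and classify each by sign(x_j-x_i) * sign(y_j-y_i).
  (1,2):dx=-6,dy=+6->D; (1,3):dx=+2,dy=-7->D; (1,4):dx=-8,dy=-4->C; (1,5):dx=+3,dy=+4->C
  (1,6):dx=-1,dy=+1->D; (1,7):dx=-3,dy=-9->C; (1,8):dx=-7,dy=+9->D; (1,9):dx=+4,dy=-2->D
  (1,10):dx=-5,dy=+8->D; (2,3):dx=+8,dy=-13->D; (2,4):dx=-2,dy=-10->C; (2,5):dx=+9,dy=-2->D
  (2,6):dx=+5,dy=-5->D; (2,7):dx=+3,dy=-15->D; (2,8):dx=-1,dy=+3->D; (2,9):dx=+10,dy=-8->D
  (2,10):dx=+1,dy=+2->C; (3,4):dx=-10,dy=+3->D; (3,5):dx=+1,dy=+11->C; (3,6):dx=-3,dy=+8->D
  (3,7):dx=-5,dy=-2->C; (3,8):dx=-9,dy=+16->D; (3,9):dx=+2,dy=+5->C; (3,10):dx=-7,dy=+15->D
  (4,5):dx=+11,dy=+8->C; (4,6):dx=+7,dy=+5->C; (4,7):dx=+5,dy=-5->D; (4,8):dx=+1,dy=+13->C
  (4,9):dx=+12,dy=+2->C; (4,10):dx=+3,dy=+12->C; (5,6):dx=-4,dy=-3->C; (5,7):dx=-6,dy=-13->C
  (5,8):dx=-10,dy=+5->D; (5,9):dx=+1,dy=-6->D; (5,10):dx=-8,dy=+4->D; (6,7):dx=-2,dy=-10->C
  (6,8):dx=-6,dy=+8->D; (6,9):dx=+5,dy=-3->D; (6,10):dx=-4,dy=+7->D; (7,8):dx=-4,dy=+18->D
  (7,9):dx=+7,dy=+7->C; (7,10):dx=-2,dy=+17->D; (8,9):dx=+11,dy=-11->D; (8,10):dx=+2,dy=-1->D
  (9,10):dx=-9,dy=+10->D
Step 2: C = 17, D = 28, total pairs = 45.
Step 3: tau = (C - D)/(n(n-1)/2) = (17 - 28)/45 = -0.244444.
Step 4: Exact two-sided p-value (enumerate n! = 3628800 permutations of y under H0): p = 0.380720.
Step 5: alpha = 0.05. fail to reject H0.

tau_b = -0.2444 (C=17, D=28), p = 0.380720, fail to reject H0.


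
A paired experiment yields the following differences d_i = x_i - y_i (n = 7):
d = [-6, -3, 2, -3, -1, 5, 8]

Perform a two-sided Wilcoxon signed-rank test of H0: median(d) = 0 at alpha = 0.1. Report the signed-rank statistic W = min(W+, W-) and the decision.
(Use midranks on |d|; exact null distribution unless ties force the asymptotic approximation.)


Step 1: Drop any zero differences (none here) and take |d_i|.
|d| = [6, 3, 2, 3, 1, 5, 8]
Step 2: Midrank |d_i| (ties get averaged ranks).
ranks: |6|->6, |3|->3.5, |2|->2, |3|->3.5, |1|->1, |5|->5, |8|->7
Step 3: Attach original signs; sum ranks with positive sign and with negative sign.
W+ = 2 + 5 + 7 = 14
W- = 6 + 3.5 + 3.5 + 1 = 14
(Check: W+ + W- = 28 should equal n(n+1)/2 = 28.)
Step 4: Test statistic W = min(W+, W-) = 14.
Step 5: Ties in |d|, so use the tie-corrected normal approximation.
        E[W] = n(n+1)/4 = 7*8/4 = 14.
        Tie groups: |d|=3 (t=2); sum(t^3 - t) = 6.
        Var[W] = n(n+1)(2n+1)/24 - sum(t^3-t)/48 = 840/24 - 6/48 = 34.875.
        z = (W - E[W]) / sqrt(Var[W]) = (14 - 14) / 5.9055 = 0.0000.
        Two-sided p = 2*Phi(z) = 1.000000.
Step 6: alpha = 0.1. fail to reject H0.

W+ = 14, W- = 14, W = min = 14, p = 1.000000, fail to reject H0.


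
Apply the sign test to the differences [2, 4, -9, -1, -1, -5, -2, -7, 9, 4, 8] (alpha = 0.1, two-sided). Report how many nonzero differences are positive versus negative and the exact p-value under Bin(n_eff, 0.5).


Step 1: Discard zero differences. Original n = 11; n_eff = number of nonzero differences = 11.
Nonzero differences (with sign): +2, +4, -9, -1, -1, -5, -2, -7, +9, +4, +8
Step 2: Count signs: positive = 5, negative = 6.
Step 3: Under H0: P(positive) = 0.5, so the number of positives S ~ Bin(11, 0.5).
Step 4: Two-sided exact p-value = sum of Bin(11,0.5) probabilities at or below the observed probability = 1.000000.
Step 5: alpha = 0.1. fail to reject H0.

n_eff = 11, pos = 5, neg = 6, p = 1.000000, fail to reject H0.


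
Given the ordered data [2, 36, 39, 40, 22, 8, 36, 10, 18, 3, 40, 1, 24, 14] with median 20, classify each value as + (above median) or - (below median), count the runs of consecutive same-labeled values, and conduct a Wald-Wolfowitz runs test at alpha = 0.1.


Step 1: Compute median = 20; label A = above, B = below.
Labels in order: BAAAABABBBABAB  (n_A = 7, n_B = 7)
Step 2: Count runs R = 9.
Step 3: Under H0 (random ordering), E[R] = 2*n_A*n_B/(n_A+n_B) + 1 = 2*7*7/14 + 1 = 8.0000.
        Var[R] = 2*n_A*n_B*(2*n_A*n_B - n_A - n_B) / ((n_A+n_B)^2 * (n_A+n_B-1)) = 8232/2548 = 3.2308.
        SD[R] = 1.7974.
Step 4: Continuity-corrected z = (R - 0.5 - E[R]) / SD[R] = (9 - 0.5 - 8.0000) / 1.7974 = 0.2782.
Step 5: Two-sided p-value via normal approximation = 2*(1 - Phi(|z|)) = 0.780879.
Step 6: alpha = 0.1. fail to reject H0.

R = 9, z = 0.2782, p = 0.780879, fail to reject H0.


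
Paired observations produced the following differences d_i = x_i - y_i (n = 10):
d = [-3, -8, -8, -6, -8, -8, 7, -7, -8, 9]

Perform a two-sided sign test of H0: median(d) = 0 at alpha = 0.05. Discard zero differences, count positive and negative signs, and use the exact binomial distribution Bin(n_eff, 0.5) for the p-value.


Step 1: Discard zero differences. Original n = 10; n_eff = number of nonzero differences = 10.
Nonzero differences (with sign): -3, -8, -8, -6, -8, -8, +7, -7, -8, +9
Step 2: Count signs: positive = 2, negative = 8.
Step 3: Under H0: P(positive) = 0.5, so the number of positives S ~ Bin(10, 0.5).
Step 4: Two-sided exact p-value = sum of Bin(10,0.5) probabilities at or below the observed probability = 0.109375.
Step 5: alpha = 0.05. fail to reject H0.

n_eff = 10, pos = 2, neg = 8, p = 0.109375, fail to reject H0.


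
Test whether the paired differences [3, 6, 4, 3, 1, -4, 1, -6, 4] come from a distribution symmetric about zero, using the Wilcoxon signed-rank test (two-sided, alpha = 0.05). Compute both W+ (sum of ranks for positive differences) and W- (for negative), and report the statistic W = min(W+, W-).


Step 1: Drop any zero differences (none here) and take |d_i|.
|d| = [3, 6, 4, 3, 1, 4, 1, 6, 4]
Step 2: Midrank |d_i| (ties get averaged ranks).
ranks: |3|->3.5, |6|->8.5, |4|->6, |3|->3.5, |1|->1.5, |4|->6, |1|->1.5, |6|->8.5, |4|->6
Step 3: Attach original signs; sum ranks with positive sign and with negative sign.
W+ = 3.5 + 8.5 + 6 + 3.5 + 1.5 + 1.5 + 6 = 30.5
W- = 6 + 8.5 = 14.5
(Check: W+ + W- = 45 should equal n(n+1)/2 = 45.)
Step 4: Test statistic W = min(W+, W-) = 14.5.
Step 5: Ties in |d|, so use the tie-corrected normal approximation.
        E[W] = n(n+1)/4 = 9*10/4 = 22.5.
        Tie groups: |d|=1 (t=2), |d|=3 (t=2), |d|=4 (t=3), |d|=6 (t=2); sum(t^3 - t) = 42.
        Var[W] = n(n+1)(2n+1)/24 - sum(t^3-t)/48 = 1710/24 - 42/48 = 70.375.
        z = (W - E[W]) / sqrt(Var[W]) = (14.5 - 22.5) / 8.3890 = -0.9536.
        Two-sided p = 2*Phi(z) = 0.340270.
Step 6: alpha = 0.05. fail to reject H0.

W+ = 30.5, W- = 14.5, W = min = 14.5, p = 0.340270, fail to reject H0.


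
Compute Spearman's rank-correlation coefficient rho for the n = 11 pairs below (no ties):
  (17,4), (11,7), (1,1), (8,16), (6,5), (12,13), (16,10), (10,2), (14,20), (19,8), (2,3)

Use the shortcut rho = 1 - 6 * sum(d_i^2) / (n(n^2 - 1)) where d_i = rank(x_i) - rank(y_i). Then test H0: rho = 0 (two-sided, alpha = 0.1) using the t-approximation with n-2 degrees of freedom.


Step 1: Rank x and y separately (midranks; no ties here).
rank(x): 17->10, 11->6, 1->1, 8->4, 6->3, 12->7, 16->9, 10->5, 14->8, 19->11, 2->2
rank(y): 4->4, 7->6, 1->1, 16->10, 5->5, 13->9, 10->8, 2->2, 20->11, 8->7, 3->3
Step 2: d_i = R_x(i) - R_y(i); compute d_i^2.
  (10-4)^2=36, (6-6)^2=0, (1-1)^2=0, (4-10)^2=36, (3-5)^2=4, (7-9)^2=4, (9-8)^2=1, (5-2)^2=9, (8-11)^2=9, (11-7)^2=16, (2-3)^2=1
sum(d^2) = 116.
Step 3: rho = 1 - 6*116 / (11*(11^2 - 1)) = 1 - 696/1320 = 0.472727.
Step 4: Under H0, t = rho * sqrt((n-2)/(1-rho^2)) = 1.6094 ~ t(9).
Step 5: Two-sided p-value from the t-distribution with 9 df = 0.141999.
Step 6: alpha = 0.1. fail to reject H0.

rho = 0.4727, p = 0.141999, fail to reject H0 at alpha = 0.1.


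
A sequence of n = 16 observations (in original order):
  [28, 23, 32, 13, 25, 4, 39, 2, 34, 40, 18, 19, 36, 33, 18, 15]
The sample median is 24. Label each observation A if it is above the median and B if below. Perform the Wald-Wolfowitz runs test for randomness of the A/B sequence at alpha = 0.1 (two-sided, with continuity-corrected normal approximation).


Step 1: Compute median = 24; label A = above, B = below.
Labels in order: ABABABABAABBAABB  (n_A = 8, n_B = 8)
Step 2: Count runs R = 12.
Step 3: Under H0 (random ordering), E[R] = 2*n_A*n_B/(n_A+n_B) + 1 = 2*8*8/16 + 1 = 9.0000.
        Var[R] = 2*n_A*n_B*(2*n_A*n_B - n_A - n_B) / ((n_A+n_B)^2 * (n_A+n_B-1)) = 14336/3840 = 3.7333.
        SD[R] = 1.9322.
Step 4: Continuity-corrected z = (R - 0.5 - E[R]) / SD[R] = (12 - 0.5 - 9.0000) / 1.9322 = 1.2939.
Step 5: Two-sided p-value via normal approximation = 2*(1 - Phi(|z|)) = 0.195709.
Step 6: alpha = 0.1. fail to reject H0.

R = 12, z = 1.2939, p = 0.195709, fail to reject H0.


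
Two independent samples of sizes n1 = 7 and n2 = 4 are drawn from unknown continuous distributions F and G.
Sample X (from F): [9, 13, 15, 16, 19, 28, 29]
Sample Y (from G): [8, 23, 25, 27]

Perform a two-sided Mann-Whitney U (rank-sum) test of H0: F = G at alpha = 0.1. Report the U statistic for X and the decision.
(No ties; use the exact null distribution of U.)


Step 1: Combine and sort all 11 observations; assign midranks.
sorted (value, group): (8,Y), (9,X), (13,X), (15,X), (16,X), (19,X), (23,Y), (25,Y), (27,Y), (28,X), (29,X)
ranks: 8->1, 9->2, 13->3, 15->4, 16->5, 19->6, 23->7, 25->8, 27->9, 28->10, 29->11
Step 2: Rank sum for X: R1 = 2 + 3 + 4 + 5 + 6 + 10 + 11 = 41.
Step 3: U_X = R1 - n1(n1+1)/2 = 41 - 7*8/2 = 41 - 28 = 13.
       U_Y = n1*n2 - U_X = 28 - 13 = 15.
Step 4: No ties, so the exact null distribution of U (based on enumerating the C(11,7) = 330 equally likely rank assignments) gives the two-sided p-value.
Step 5: p-value = 0.927273; compare to alpha = 0.1. fail to reject H0.

U_X = 13, p = 0.927273, fail to reject H0 at alpha = 0.1.


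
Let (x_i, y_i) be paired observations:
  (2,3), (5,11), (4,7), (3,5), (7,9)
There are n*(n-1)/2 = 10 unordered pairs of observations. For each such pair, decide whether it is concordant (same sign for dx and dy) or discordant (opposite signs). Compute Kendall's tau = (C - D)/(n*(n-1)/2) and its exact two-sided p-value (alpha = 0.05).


Step 1: Enumerate the 10 unordered pairs (i,j) with i<j and classify each by sign(x_j-x_i) * sign(y_j-y_i).
  (1,2):dx=+3,dy=+8->C; (1,3):dx=+2,dy=+4->C; (1,4):dx=+1,dy=+2->C; (1,5):dx=+5,dy=+6->C
  (2,3):dx=-1,dy=-4->C; (2,4):dx=-2,dy=-6->C; (2,5):dx=+2,dy=-2->D; (3,4):dx=-1,dy=-2->C
  (3,5):dx=+3,dy=+2->C; (4,5):dx=+4,dy=+4->C
Step 2: C = 9, D = 1, total pairs = 10.
Step 3: tau = (C - D)/(n(n-1)/2) = (9 - 1)/10 = 0.800000.
Step 4: Exact two-sided p-value (enumerate n! = 120 permutations of y under H0): p = 0.083333.
Step 5: alpha = 0.05. fail to reject H0.

tau_b = 0.8000 (C=9, D=1), p = 0.083333, fail to reject H0.


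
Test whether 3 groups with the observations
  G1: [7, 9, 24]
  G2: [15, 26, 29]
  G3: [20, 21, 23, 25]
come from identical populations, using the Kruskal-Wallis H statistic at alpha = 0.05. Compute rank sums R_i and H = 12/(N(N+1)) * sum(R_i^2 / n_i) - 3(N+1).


Step 1: Combine all N = 10 observations and assign midranks.
sorted (value, group, rank): (7,G1,1), (9,G1,2), (15,G2,3), (20,G3,4), (21,G3,5), (23,G3,6), (24,G1,7), (25,G3,8), (26,G2,9), (29,G2,10)
Step 2: Sum ranks within each group.
R_1 = 10 (n_1 = 3)
R_2 = 22 (n_2 = 3)
R_3 = 23 (n_3 = 4)
Step 3: H = 12/(N(N+1)) * sum(R_i^2/n_i) - 3(N+1)
     = 12/(10*11) * (10^2/3 + 22^2/3 + 23^2/4) - 3*11
     = 0.109091 * 326.917 - 33
     = 2.663636.
Step 4: No ties, so H is used without correction.
Step 5: Under H0, H ~ chi^2(2); p-value = 0.263997.
Step 6: alpha = 0.05. fail to reject H0.

H = 2.6636, df = 2, p = 0.263997, fail to reject H0.


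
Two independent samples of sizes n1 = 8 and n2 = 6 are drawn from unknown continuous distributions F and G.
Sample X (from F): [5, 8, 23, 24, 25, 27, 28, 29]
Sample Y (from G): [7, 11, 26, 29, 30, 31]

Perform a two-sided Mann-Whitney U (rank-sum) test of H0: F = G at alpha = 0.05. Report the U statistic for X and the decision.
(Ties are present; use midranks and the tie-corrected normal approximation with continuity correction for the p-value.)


Step 1: Combine and sort all 14 observations; assign midranks.
sorted (value, group): (5,X), (7,Y), (8,X), (11,Y), (23,X), (24,X), (25,X), (26,Y), (27,X), (28,X), (29,X), (29,Y), (30,Y), (31,Y)
ranks: 5->1, 7->2, 8->3, 11->4, 23->5, 24->6, 25->7, 26->8, 27->9, 28->10, 29->11.5, 29->11.5, 30->13, 31->14
Step 2: Rank sum for X: R1 = 1 + 3 + 5 + 6 + 7 + 9 + 10 + 11.5 = 52.5.
Step 3: U_X = R1 - n1(n1+1)/2 = 52.5 - 8*9/2 = 52.5 - 36 = 16.5.
       U_Y = n1*n2 - U_X = 48 - 16.5 = 31.5.
Step 4: Ties are present, so use the tie-corrected normal approximation (with continuity correction) for the p-value.
Step 5: p-value = 0.365629; compare to alpha = 0.05. fail to reject H0.

U_X = 16.5, p = 0.365629, fail to reject H0 at alpha = 0.05.
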